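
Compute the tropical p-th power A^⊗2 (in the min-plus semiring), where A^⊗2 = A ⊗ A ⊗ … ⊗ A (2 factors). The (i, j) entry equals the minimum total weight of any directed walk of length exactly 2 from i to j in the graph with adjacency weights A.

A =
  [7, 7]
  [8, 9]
A^⊗2 =
  [14, 14]
  [15, 15]

Each entry (A^⊗2)_ij equals the minimum over all length-2 walks i = v_0 → v_1 → … → v_2 = j of Σ_t A[v_t][v_{t+1}]. For example, for (i, j) = (0, 1) we minimise over 2 possible intermediate vertex sequences; the minimum is 14, attained along the walk 0 → 0 → 1.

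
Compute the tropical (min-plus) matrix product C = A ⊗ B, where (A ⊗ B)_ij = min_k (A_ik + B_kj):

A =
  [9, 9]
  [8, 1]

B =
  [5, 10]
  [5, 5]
A ⊗ B =
  [14, 14]
  [6, 6]

Apply the min-plus product entry-by-entry:
  C[0][0] = min over k of (A[0][0] + B[0][0] = 9 + 5 = 14, A[0][1] + B[1][0] = 9 + 5 = 14) = 14 (attained at k = 0)
  C[0][1] = min over k of (A[0][0] + B[0][1] = 9 + 10 = 19, A[0][1] + B[1][1] = 9 + 5 = 14) = 14 (attained at k = 1)
  C[1][0] = min over k of (A[1][0] + B[0][0] = 8 + 5 = 13, A[1][1] + B[1][0] = 1 + 5 = 6) = 6 (attained at k = 1)
  C[1][1] = min over k of (A[1][0] + B[0][1] = 8 + 10 = 18, A[1][1] + B[1][1] = 1 + 5 = 6) = 6 (attained at k = 1)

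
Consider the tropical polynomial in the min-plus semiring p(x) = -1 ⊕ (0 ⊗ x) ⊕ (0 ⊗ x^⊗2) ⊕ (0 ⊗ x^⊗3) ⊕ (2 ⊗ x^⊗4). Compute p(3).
p(3) = -1

A tropical monomial a ⊗ x^⊗i evaluates to a + i · x. Evaluating each term at x = 3:
  Term 0 contributes -1 + 0 · 3 = -1
  Term 1 contributes 0 + 1 · 3 = 3
  Term 2 contributes 0 + 2 · 3 = 6
  Term 3 contributes 0 + 3 · 3 = 9
  Term 4 contributes 2 + 4 · 3 = 14
p(3) = ⊕ of these = min[-1, 3, 6, 9, 14] = -1.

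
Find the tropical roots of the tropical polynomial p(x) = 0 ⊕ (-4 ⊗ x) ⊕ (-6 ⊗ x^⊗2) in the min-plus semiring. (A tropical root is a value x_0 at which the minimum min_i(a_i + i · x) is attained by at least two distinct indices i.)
Roots: {2, 4}

Each tropical root is a break point of the lower envelope of the lines y = a_i + i · x (there are 3 lines, with slopes 0, 1, ..., 2). Only the lines that attain the minimum somewhere contribute to roots; other lines are dominated. Here the surviving (envelope) indices are i = 2, i = 1, i = 0.
Intersections between consecutive envelope lines give the roots: for adjacent envelope indices i < j the intersection is x = (a_i − a_j) / (j − i). Reading off the sorted break points: {2, 4}.
Verification: at each break x_0, at least two indices attain the minimum of min_i(a_i + i · x_0).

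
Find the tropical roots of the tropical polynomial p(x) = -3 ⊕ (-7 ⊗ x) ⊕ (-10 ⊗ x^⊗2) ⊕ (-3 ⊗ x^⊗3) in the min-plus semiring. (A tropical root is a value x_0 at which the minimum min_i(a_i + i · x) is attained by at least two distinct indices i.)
Roots: {-7, 3, 4}

Each tropical root is a break point of the lower envelope of the lines y = a_i + i · x (there are 4 lines, with slopes 0, 1, ..., 3). Only the lines that attain the minimum somewhere contribute to roots; other lines are dominated. Here the surviving (envelope) indices are i = 3, i = 2, i = 1, i = 0.
Intersections between consecutive envelope lines give the roots: for adjacent envelope indices i < j the intersection is x = (a_i − a_j) / (j − i). Reading off the sorted break points: {-7, 3, 4}.
Verification: at each break x_0, at least two indices attain the minimum of min_i(a_i + i · x_0).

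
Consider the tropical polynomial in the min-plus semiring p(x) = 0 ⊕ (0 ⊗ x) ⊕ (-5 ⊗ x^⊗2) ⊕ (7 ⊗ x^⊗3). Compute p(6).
p(6) = 0

A tropical monomial a ⊗ x^⊗i evaluates to a + i · x. Evaluating each term at x = 6:
  Term 0 contributes 0 + 0 · 6 = 0
  Term 1 contributes 0 + 1 · 6 = 6
  Term 2 contributes -5 + 2 · 6 = 7
  Term 3 contributes 7 + 3 · 6 = 25
p(6) = ⊕ of these = min[0, 6, 7, 25] = 0.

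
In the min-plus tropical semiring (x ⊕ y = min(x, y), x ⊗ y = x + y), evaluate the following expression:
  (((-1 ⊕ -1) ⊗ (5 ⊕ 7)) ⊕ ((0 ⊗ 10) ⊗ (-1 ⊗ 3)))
(((-1 ⊕ -1) ⊗ (5 ⊕ 7)) ⊕ ((0 ⊗ 10) ⊗ (-1 ⊗ 3))) = 4

Expand innermost to outermost. Recall ⊕ takes the minimum of its arguments and ⊗ takes their sum. Working out the expression (((-1 ⊕ -1) ⊗ (5 ⊕ 7)) ⊕ ((0 ⊗ 10) ⊗ (-1 ⊗ 3))) gives 4.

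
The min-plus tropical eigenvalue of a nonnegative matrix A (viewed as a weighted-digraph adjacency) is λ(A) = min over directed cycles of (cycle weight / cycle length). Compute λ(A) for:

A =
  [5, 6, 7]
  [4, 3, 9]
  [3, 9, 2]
λ(A) = 2

Enumerate directed cycles and compute their means (weight / length). Sample:
  cycle 0 → 0: weight = 5, length = 1, mean = 5/1 ≈ 5.000
  cycle 1 → 1: weight = 3, length = 1, mean = 3/1 ≈ 3.000
  cycle 2 → 2: weight = 2, length = 1, mean = 2/1 ≈ 2.000
  cycle 0 → 1 → 0: weight = 10, length = 2, mean = 10/2 ≈ 5.000
  cycle 0 → 2 → 0: weight = 10, length = 2, mean = 10/2 ≈ 5.000
  cycle 1 → 0 → 1: weight = 10, length = 2, mean = 10/2 ≈ 5.000
Minimum mean = 2.000, attained e.g. along the cycle 2 → 2 with weight 2 and length 1. So λ(A) = 2/1 = 2.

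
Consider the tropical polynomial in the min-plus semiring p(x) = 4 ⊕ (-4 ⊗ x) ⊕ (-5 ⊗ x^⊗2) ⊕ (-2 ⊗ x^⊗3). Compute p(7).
p(7) = 3

A tropical monomial a ⊗ x^⊗i evaluates to a + i · x. Evaluating each term at x = 7:
  Term 0 contributes 4 + 0 · 7 = 4
  Term 1 contributes -4 + 1 · 7 = 3
  Term 2 contributes -5 + 2 · 7 = 9
  Term 3 contributes -2 + 3 · 7 = 19
p(7) = ⊕ of these = min[4, 3, 9, 19] = 3.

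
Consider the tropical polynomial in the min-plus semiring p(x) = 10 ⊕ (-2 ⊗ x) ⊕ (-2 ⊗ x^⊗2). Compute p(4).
p(4) = 2

A tropical monomial a ⊗ x^⊗i evaluates to a + i · x. Evaluating each term at x = 4:
  Term 0 contributes 10 + 0 · 4 = 10
  Term 1 contributes -2 + 1 · 4 = 2
  Term 2 contributes -2 + 2 · 4 = 6
p(4) = ⊕ of these = min[10, 2, 6] = 2.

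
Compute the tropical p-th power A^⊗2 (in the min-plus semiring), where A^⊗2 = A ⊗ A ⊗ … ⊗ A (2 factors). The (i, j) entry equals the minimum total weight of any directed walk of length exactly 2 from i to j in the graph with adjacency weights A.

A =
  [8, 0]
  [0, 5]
A^⊗2 =
  [0, 5]
  [5, 0]

Each entry (A^⊗2)_ij equals the minimum over all length-2 walks i = v_0 → v_1 → … → v_2 = j of Σ_t A[v_t][v_{t+1}]. For example, for (i, j) = (0, 1) we minimise over 2 possible intermediate vertex sequences; the minimum is 5, attained along the walk 0 → 1 → 1.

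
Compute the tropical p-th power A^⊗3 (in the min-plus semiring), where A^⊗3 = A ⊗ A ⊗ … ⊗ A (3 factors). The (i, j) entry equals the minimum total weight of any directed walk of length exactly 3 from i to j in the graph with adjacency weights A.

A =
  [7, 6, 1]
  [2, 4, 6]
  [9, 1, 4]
A^⊗3 =
  [4, 6, 8]
  [9, 4, 7]
  [7, 8, 4]

Each entry (A^⊗3)_ij equals the minimum over all length-3 walks i = v_0 → v_1 → … → v_3 = j of Σ_t A[v_t][v_{t+1}]. For example, for (i, j) = (0, 2) we minimise over 9 possible intermediate vertex sequences; the minimum is 8, attained along the walk 0 → 2 → 1 → 2.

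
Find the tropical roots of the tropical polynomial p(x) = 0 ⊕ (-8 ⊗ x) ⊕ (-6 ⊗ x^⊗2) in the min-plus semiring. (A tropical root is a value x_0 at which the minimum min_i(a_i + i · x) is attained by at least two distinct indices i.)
Roots: {-2, 8}

Each tropical root is a break point of the lower envelope of the lines y = a_i + i · x (there are 3 lines, with slopes 0, 1, ..., 2). Only the lines that attain the minimum somewhere contribute to roots; other lines are dominated. Here the surviving (envelope) indices are i = 2, i = 1, i = 0.
Intersections between consecutive envelope lines give the roots: for adjacent envelope indices i < j the intersection is x = (a_i − a_j) / (j − i). Reading off the sorted break points: {-2, 8}.
Verification: at each break x_0, at least two indices attain the minimum of min_i(a_i + i · x_0).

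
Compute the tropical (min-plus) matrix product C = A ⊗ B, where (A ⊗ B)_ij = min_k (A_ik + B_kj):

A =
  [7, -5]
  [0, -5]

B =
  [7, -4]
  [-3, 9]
A ⊗ B =
  [-8, 3]
  [-8, -4]

Apply the min-plus product entry-by-entry:
  C[0][0] = min over k of (A[0][0] + B[0][0] = 7 + 7 = 14, A[0][1] + B[1][0] = -5 + -3 = -8) = -8 (attained at k = 1)
  C[0][1] = min over k of (A[0][0] + B[0][1] = 7 + -4 = 3, A[0][1] + B[1][1] = -5 + 9 = 4) = 3 (attained at k = 0)
  C[1][0] = min over k of (A[1][0] + B[0][0] = 0 + 7 = 7, A[1][1] + B[1][0] = -5 + -3 = -8) = -8 (attained at k = 1)
  C[1][1] = min over k of (A[1][0] + B[0][1] = 0 + -4 = -4, A[1][1] + B[1][1] = -5 + 9 = 4) = -4 (attained at k = 0)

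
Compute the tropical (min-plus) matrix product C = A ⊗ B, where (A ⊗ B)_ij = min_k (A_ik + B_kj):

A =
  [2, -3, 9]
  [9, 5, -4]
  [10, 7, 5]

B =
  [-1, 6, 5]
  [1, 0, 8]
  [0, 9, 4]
A ⊗ B =
  [-2, -3, 5]
  [-4, 5, 0]
  [5, 7, 9]

Apply the min-plus product entry-by-entry:
  C[0][0] = min over k of (A[0][0] + B[0][0] = 2 + -1 = 1, A[0][1] + B[1][0] = -3 + 1 = -2, A[0][2] + B[2][0] = 9 + 0 = 9) = -2 (attained at k = 1)
  C[0][1] = min over k of (A[0][0] + B[0][1] = 2 + 6 = 8, A[0][1] + B[1][1] = -3 + 0 = -3, A[0][2] + B[2][1] = 9 + 9 = 18) = -3 (attained at k = 1)
  C[0][2] = min over k of (A[0][0] + B[0][2] = 2 + 5 = 7, A[0][1] + B[1][2] = -3 + 8 = 5, A[0][2] + B[2][2] = 9 + 4 = 13) = 5 (attained at k = 1)
  C[1][0] = min over k of (A[1][0] + B[0][0] = 9 + -1 = 8, A[1][1] + B[1][0] = 5 + 1 = 6, A[1][2] + B[2][0] = -4 + 0 = -4) = -4 (attained at k = 2)
  C[1][1] = min over k of (A[1][0] + B[0][1] = 9 + 6 = 15, A[1][1] + B[1][1] = 5 + 0 = 5, A[1][2] + B[2][1] = -4 + 9 = 5) = 5 (attained at k = 1)
  C[1][2] = min over k of (A[1][0] + B[0][2] = 9 + 5 = 14, A[1][1] + B[1][2] = 5 + 8 = 13, A[1][2] + B[2][2] = -4 + 4 = 0) = 0 (attained at k = 2)
  C[2][0] = min over k of (A[2][0] + B[0][0] = 10 + -1 = 9, A[2][1] + B[1][0] = 7 + 1 = 8, A[2][2] + B[2][0] = 5 + 0 = 5) = 5 (attained at k = 2)
  C[2][1] = min over k of (A[2][0] + B[0][1] = 10 + 6 = 16, A[2][1] + B[1][1] = 7 + 0 = 7, A[2][2] + B[2][1] = 5 + 9 = 14) = 7 (attained at k = 1)
  C[2][2] = min over k of (A[2][0] + B[0][2] = 10 + 5 = 15, A[2][1] + B[1][2] = 7 + 8 = 15, A[2][2] + B[2][2] = 5 + 4 = 9) = 9 (attained at k = 2)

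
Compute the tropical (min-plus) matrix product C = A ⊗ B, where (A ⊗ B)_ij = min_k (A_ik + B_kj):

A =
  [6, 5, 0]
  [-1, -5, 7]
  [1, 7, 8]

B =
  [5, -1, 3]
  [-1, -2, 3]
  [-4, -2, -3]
A ⊗ B =
  [-4, -2, -3]
  [-6, -7, -2]
  [4, 0, 4]

Apply the min-plus product entry-by-entry:
  C[0][0] = min over k of (A[0][0] + B[0][0] = 6 + 5 = 11, A[0][1] + B[1][0] = 5 + -1 = 4, A[0][2] + B[2][0] = 0 + -4 = -4) = -4 (attained at k = 2)
  C[0][1] = min over k of (A[0][0] + B[0][1] = 6 + -1 = 5, A[0][1] + B[1][1] = 5 + -2 = 3, A[0][2] + B[2][1] = 0 + -2 = -2) = -2 (attained at k = 2)
  C[0][2] = min over k of (A[0][0] + B[0][2] = 6 + 3 = 9, A[0][1] + B[1][2] = 5 + 3 = 8, A[0][2] + B[2][2] = 0 + -3 = -3) = -3 (attained at k = 2)
  C[1][0] = min over k of (A[1][0] + B[0][0] = -1 + 5 = 4, A[1][1] + B[1][0] = -5 + -1 = -6, A[1][2] + B[2][0] = 7 + -4 = 3) = -6 (attained at k = 1)
  C[1][1] = min over k of (A[1][0] + B[0][1] = -1 + -1 = -2, A[1][1] + B[1][1] = -5 + -2 = -7, A[1][2] + B[2][1] = 7 + -2 = 5) = -7 (attained at k = 1)
  C[1][2] = min over k of (A[1][0] + B[0][2] = -1 + 3 = 2, A[1][1] + B[1][2] = -5 + 3 = -2, A[1][2] + B[2][2] = 7 + -3 = 4) = -2 (attained at k = 1)
  C[2][0] = min over k of (A[2][0] + B[0][0] = 1 + 5 = 6, A[2][1] + B[1][0] = 7 + -1 = 6, A[2][2] + B[2][0] = 8 + -4 = 4) = 4 (attained at k = 2)
  C[2][1] = min over k of (A[2][0] + B[0][1] = 1 + -1 = 0, A[2][1] + B[1][1] = 7 + -2 = 5, A[2][2] + B[2][1] = 8 + -2 = 6) = 0 (attained at k = 0)
  C[2][2] = min over k of (A[2][0] + B[0][2] = 1 + 3 = 4, A[2][1] + B[1][2] = 7 + 3 = 10, A[2][2] + B[2][2] = 8 + -3 = 5) = 4 (attained at k = 0)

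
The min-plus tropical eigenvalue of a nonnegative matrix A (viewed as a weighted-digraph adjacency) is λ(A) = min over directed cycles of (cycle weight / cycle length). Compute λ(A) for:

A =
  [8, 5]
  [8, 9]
λ(A) = 13/2

Enumerate directed cycles and compute their means (weight / length). Sample:
  cycle 0 → 0: weight = 8, length = 1, mean = 8/1 ≈ 8.000
  cycle 1 → 1: weight = 9, length = 1, mean = 9/1 ≈ 9.000
  cycle 0 → 1 → 0: weight = 13, length = 2, mean = 13/2 ≈ 6.500
  cycle 1 → 0 → 1: weight = 13, length = 2, mean = 13/2 ≈ 6.500
Minimum mean = 6.500, attained e.g. along the cycle 0 → 1 → 0 with weight 13 and length 2. So λ(A) = 13/2 = 13/2.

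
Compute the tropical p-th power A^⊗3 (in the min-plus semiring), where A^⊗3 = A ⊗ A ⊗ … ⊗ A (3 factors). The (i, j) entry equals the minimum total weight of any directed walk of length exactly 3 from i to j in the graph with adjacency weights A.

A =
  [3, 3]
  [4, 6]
A^⊗3 =
  [9, 9]
  [10, 10]

Each entry (A^⊗3)_ij equals the minimum over all length-3 walks i = v_0 → v_1 → … → v_3 = j of Σ_t A[v_t][v_{t+1}]. For example, for (i, j) = (0, 1) we minimise over 4 possible intermediate vertex sequences; the minimum is 9, attained along the walk 0 → 0 → 0 → 1.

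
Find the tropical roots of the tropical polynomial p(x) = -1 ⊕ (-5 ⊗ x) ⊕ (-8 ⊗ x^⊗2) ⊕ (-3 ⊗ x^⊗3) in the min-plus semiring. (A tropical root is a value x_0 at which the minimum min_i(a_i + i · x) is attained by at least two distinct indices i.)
Roots: {-5, 3, 4}

Each tropical root is a break point of the lower envelope of the lines y = a_i + i · x (there are 4 lines, with slopes 0, 1, ..., 3). Only the lines that attain the minimum somewhere contribute to roots; other lines are dominated. Here the surviving (envelope) indices are i = 3, i = 2, i = 1, i = 0.
Intersections between consecutive envelope lines give the roots: for adjacent envelope indices i < j the intersection is x = (a_i − a_j) / (j − i). Reading off the sorted break points: {-5, 3, 4}.
Verification: at each break x_0, at least two indices attain the minimum of min_i(a_i + i · x_0).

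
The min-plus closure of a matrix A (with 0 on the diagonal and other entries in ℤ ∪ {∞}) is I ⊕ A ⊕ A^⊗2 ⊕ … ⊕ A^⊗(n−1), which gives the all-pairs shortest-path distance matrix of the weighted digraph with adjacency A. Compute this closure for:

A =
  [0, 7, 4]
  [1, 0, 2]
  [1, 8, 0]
Closure =
  [0, 7, 4]
  [1, 0, 2]
  [1, 8, 0]

This is the Floyd-Warshall all-pairs shortest-path computation. For each intermediate vertex k = 0, 1, …, 2, update dist[i][j] ← min(dist[i][j], dist[i][k] + dist[k][j]). The final matrix gives, for each (i, j), the minimum total weight of any directed path from i to j (possibly empty when i = j).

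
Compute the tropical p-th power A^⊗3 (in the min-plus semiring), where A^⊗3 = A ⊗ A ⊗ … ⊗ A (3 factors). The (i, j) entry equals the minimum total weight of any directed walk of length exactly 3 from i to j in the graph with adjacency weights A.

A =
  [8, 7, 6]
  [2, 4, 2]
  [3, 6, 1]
A^⊗3 =
  [10, 13, 8]
  [6, 9, 4]
  [5, 8, 3]

Each entry (A^⊗3)_ij equals the minimum over all length-3 walks i = v_0 → v_1 → … → v_3 = j of Σ_t A[v_t][v_{t+1}]. For example, for (i, j) = (0, 2) we minimise over 9 possible intermediate vertex sequences; the minimum is 8, attained along the walk 0 → 2 → 2 → 2.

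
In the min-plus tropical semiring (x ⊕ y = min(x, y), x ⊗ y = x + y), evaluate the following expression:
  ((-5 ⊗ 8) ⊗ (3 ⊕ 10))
((-5 ⊗ 8) ⊗ (3 ⊕ 10)) = 6

Expand innermost to outermost. Recall ⊕ takes the minimum of its arguments and ⊗ takes their sum. Working out the expression ((-5 ⊗ 8) ⊗ (3 ⊕ 10)) gives 6.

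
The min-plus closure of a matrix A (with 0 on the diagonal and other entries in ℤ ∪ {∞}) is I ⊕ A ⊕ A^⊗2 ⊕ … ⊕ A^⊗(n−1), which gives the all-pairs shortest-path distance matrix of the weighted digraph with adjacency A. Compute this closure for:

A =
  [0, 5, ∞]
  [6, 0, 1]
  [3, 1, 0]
Closure =
  [0, 5, 6]
  [4, 0, 1]
  [3, 1, 0]

This is the Floyd-Warshall all-pairs shortest-path computation. For each intermediate vertex k = 0, 1, …, 2, update dist[i][j] ← min(dist[i][j], dist[i][k] + dist[k][j]). The final matrix gives, for each (i, j), the minimum total weight of any directed path from i to j (possibly empty when i = j).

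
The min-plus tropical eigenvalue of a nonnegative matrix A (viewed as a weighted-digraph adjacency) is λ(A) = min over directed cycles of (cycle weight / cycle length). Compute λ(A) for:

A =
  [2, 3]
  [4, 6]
λ(A) = 2

Enumerate directed cycles and compute their means (weight / length). Sample:
  cycle 0 → 0: weight = 2, length = 1, mean = 2/1 ≈ 2.000
  cycle 1 → 1: weight = 6, length = 1, mean = 6/1 ≈ 6.000
  cycle 0 → 1 → 0: weight = 7, length = 2, mean = 7/2 ≈ 3.500
  cycle 1 → 0 → 1: weight = 7, length = 2, mean = 7/2 ≈ 3.500
Minimum mean = 2.000, attained e.g. along the cycle 0 → 0 with weight 2 and length 1. So λ(A) = 2/1 = 2.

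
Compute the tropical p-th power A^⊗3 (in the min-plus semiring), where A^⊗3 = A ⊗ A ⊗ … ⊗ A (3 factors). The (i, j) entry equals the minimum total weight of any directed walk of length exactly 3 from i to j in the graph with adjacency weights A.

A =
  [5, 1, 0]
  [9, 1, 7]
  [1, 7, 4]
A^⊗3 =
  [5, 2, 1]
  [9, 3, 8]
  [2, 3, 5]

Each entry (A^⊗3)_ij equals the minimum over all length-3 walks i = v_0 → v_1 → … → v_3 = j of Σ_t A[v_t][v_{t+1}]. For example, for (i, j) = (0, 2) we minimise over 9 possible intermediate vertex sequences; the minimum is 1, attained along the walk 0 → 2 → 0 → 2.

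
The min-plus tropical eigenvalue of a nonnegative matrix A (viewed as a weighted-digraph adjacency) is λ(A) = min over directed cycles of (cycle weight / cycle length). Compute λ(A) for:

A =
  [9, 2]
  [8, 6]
λ(A) = 5

Enumerate directed cycles and compute their means (weight / length). Sample:
  cycle 0 → 0: weight = 9, length = 1, mean = 9/1 ≈ 9.000
  cycle 1 → 1: weight = 6, length = 1, mean = 6/1 ≈ 6.000
  cycle 0 → 1 → 0: weight = 10, length = 2, mean = 10/2 ≈ 5.000
  cycle 1 → 0 → 1: weight = 10, length = 2, mean = 10/2 ≈ 5.000
Minimum mean = 5.000, attained e.g. along the cycle 0 → 1 → 0 with weight 10 and length 2. So λ(A) = 10/2 = 5.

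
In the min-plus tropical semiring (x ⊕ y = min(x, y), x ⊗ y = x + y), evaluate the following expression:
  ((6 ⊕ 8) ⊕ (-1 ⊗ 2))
((6 ⊕ 8) ⊕ (-1 ⊗ 2)) = 1

Expand innermost to outermost. Recall ⊕ takes the minimum of its arguments and ⊗ takes their sum. Working out the expression ((6 ⊕ 8) ⊕ (-1 ⊗ 2)) gives 1.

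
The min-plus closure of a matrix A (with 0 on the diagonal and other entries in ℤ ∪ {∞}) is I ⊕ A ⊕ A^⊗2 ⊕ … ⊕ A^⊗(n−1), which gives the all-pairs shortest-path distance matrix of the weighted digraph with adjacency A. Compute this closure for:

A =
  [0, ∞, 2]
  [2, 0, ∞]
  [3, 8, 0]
Closure =
  [0, 10, 2]
  [2, 0, 4]
  [3, 8, 0]

This is the Floyd-Warshall all-pairs shortest-path computation. For each intermediate vertex k = 0, 1, …, 2, update dist[i][j] ← min(dist[i][j], dist[i][k] + dist[k][j]). The final matrix gives, for each (i, j), the minimum total weight of any directed path from i to j (possibly empty when i = j).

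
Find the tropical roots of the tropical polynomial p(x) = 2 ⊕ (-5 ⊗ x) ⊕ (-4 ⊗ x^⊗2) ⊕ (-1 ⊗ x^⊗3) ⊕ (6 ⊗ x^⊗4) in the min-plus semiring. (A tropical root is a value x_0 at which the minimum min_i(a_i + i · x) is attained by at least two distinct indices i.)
Roots: {-7, -3, -1, 7}

Each tropical root is a break point of the lower envelope of the lines y = a_i + i · x (there are 5 lines, with slopes 0, 1, ..., 4). Only the lines that attain the minimum somewhere contribute to roots; other lines are dominated. Here the surviving (envelope) indices are i = 4, i = 3, i = 2, i = 1, i = 0.
Intersections between consecutive envelope lines give the roots: for adjacent envelope indices i < j the intersection is x = (a_i − a_j) / (j − i). Reading off the sorted break points: {-7, -3, -1, 7}.
Verification: at each break x_0, at least two indices attain the minimum of min_i(a_i + i · x_0).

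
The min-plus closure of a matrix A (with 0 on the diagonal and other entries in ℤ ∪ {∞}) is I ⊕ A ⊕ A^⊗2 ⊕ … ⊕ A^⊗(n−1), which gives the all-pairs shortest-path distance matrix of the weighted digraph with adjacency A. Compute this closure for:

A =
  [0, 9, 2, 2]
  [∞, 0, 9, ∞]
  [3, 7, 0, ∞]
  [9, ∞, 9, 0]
Closure =
  [0, 9, 2, 2]
  [12, 0, 9, 14]
  [3, 7, 0, 5]
  [9, 16, 9, 0]

This is the Floyd-Warshall all-pairs shortest-path computation. For each intermediate vertex k = 0, 1, …, 3, update dist[i][j] ← min(dist[i][j], dist[i][k] + dist[k][j]). The final matrix gives, for each (i, j), the minimum total weight of any directed path from i to j (possibly empty when i = j).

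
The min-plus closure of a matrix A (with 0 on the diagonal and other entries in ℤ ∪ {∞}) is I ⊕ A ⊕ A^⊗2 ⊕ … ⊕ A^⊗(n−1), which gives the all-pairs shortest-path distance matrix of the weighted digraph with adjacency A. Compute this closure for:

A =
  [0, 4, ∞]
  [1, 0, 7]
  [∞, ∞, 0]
Closure =
  [0, 4, 11]
  [1, 0, 7]
  [∞, ∞, 0]

This is the Floyd-Warshall all-pairs shortest-path computation. For each intermediate vertex k = 0, 1, …, 2, update dist[i][j] ← min(dist[i][j], dist[i][k] + dist[k][j]). The final matrix gives, for each (i, j), the minimum total weight of any directed path from i to j (possibly empty when i = j).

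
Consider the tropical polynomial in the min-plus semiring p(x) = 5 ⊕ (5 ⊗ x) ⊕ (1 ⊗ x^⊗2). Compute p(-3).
p(-3) = -5

A tropical monomial a ⊗ x^⊗i evaluates to a + i · x. Evaluating each term at x = -3:
  Term 0 contributes 5 + 0 · -3 = 5
  Term 1 contributes 5 + 1 · -3 = 2
  Term 2 contributes 1 + 2 · -3 = -5
p(-3) = ⊕ of these = min[5, 2, -5] = -5.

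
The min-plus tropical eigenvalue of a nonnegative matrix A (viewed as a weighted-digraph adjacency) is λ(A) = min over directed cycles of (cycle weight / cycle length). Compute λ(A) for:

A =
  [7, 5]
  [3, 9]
λ(A) = 4

Enumerate directed cycles and compute their means (weight / length). Sample:
  cycle 0 → 0: weight = 7, length = 1, mean = 7/1 ≈ 7.000
  cycle 1 → 1: weight = 9, length = 1, mean = 9/1 ≈ 9.000
  cycle 0 → 1 → 0: weight = 8, length = 2, mean = 8/2 ≈ 4.000
  cycle 1 → 0 → 1: weight = 8, length = 2, mean = 8/2 ≈ 4.000
Minimum mean = 4.000, attained e.g. along the cycle 0 → 1 → 0 with weight 8 and length 2. So λ(A) = 8/2 = 4.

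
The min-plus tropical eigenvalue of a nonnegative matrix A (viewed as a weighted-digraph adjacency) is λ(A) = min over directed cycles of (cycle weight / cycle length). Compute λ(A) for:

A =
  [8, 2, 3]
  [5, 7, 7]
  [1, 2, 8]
λ(A) = 2

Enumerate directed cycles and compute their means (weight / length). Sample:
  cycle 0 → 0: weight = 8, length = 1, mean = 8/1 ≈ 8.000
  cycle 1 → 1: weight = 7, length = 1, mean = 7/1 ≈ 7.000
  cycle 2 → 2: weight = 8, length = 1, mean = 8/1 ≈ 8.000
  cycle 0 → 1 → 0: weight = 7, length = 2, mean = 7/2 ≈ 3.500
  cycle 0 → 2 → 0: weight = 4, length = 2, mean = 4/2 ≈ 2.000
  cycle 1 → 0 → 1: weight = 7, length = 2, mean = 7/2 ≈ 3.500
Minimum mean = 2.000, attained e.g. along the cycle 0 → 2 → 0 with weight 4 and length 2. So λ(A) = 4/2 = 2.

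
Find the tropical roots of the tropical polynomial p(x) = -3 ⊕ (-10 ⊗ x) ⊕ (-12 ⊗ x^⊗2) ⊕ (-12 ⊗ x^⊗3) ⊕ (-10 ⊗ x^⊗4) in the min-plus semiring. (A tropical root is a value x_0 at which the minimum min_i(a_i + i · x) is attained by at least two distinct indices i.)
Roots: {-2, 0, 2, 7}

Each tropical root is a break point of the lower envelope of the lines y = a_i + i · x (there are 5 lines, with slopes 0, 1, ..., 4). Only the lines that attain the minimum somewhere contribute to roots; other lines are dominated. Here the surviving (envelope) indices are i = 4, i = 3, i = 2, i = 1, i = 0.
Intersections between consecutive envelope lines give the roots: for adjacent envelope indices i < j the intersection is x = (a_i − a_j) / (j − i). Reading off the sorted break points: {-2, 0, 2, 7}.
Verification: at each break x_0, at least two indices attain the minimum of min_i(a_i + i · x_0).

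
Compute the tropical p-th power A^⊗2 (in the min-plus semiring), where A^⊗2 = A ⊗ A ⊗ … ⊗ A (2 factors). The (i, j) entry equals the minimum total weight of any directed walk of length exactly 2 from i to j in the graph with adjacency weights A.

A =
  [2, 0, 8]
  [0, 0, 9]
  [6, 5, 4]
A^⊗2 =
  [0, 0, 9]
  [0, 0, 8]
  [5, 5, 8]

Each entry (A^⊗2)_ij equals the minimum over all length-2 walks i = v_0 → v_1 → … → v_2 = j of Σ_t A[v_t][v_{t+1}]. For example, for (i, j) = (0, 2) we minimise over 3 possible intermediate vertex sequences; the minimum is 9, attained along the walk 0 → 1 → 2.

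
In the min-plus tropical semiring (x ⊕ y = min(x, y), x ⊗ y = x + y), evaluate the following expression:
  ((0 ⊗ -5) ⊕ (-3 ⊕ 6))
((0 ⊗ -5) ⊕ (-3 ⊕ 6)) = -5

Expand innermost to outermost. Recall ⊕ takes the minimum of its arguments and ⊗ takes their sum. Working out the expression ((0 ⊗ -5) ⊕ (-3 ⊕ 6)) gives -5.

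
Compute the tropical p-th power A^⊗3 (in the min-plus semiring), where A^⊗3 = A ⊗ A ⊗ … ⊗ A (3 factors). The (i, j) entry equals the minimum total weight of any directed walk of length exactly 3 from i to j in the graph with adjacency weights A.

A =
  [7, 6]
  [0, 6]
A^⊗3 =
  [12, 12]
  [6, 12]

Each entry (A^⊗3)_ij equals the minimum over all length-3 walks i = v_0 → v_1 → … → v_3 = j of Σ_t A[v_t][v_{t+1}]. For example, for (i, j) = (0, 1) we minimise over 4 possible intermediate vertex sequences; the minimum is 12, attained along the walk 0 → 1 → 0 → 1.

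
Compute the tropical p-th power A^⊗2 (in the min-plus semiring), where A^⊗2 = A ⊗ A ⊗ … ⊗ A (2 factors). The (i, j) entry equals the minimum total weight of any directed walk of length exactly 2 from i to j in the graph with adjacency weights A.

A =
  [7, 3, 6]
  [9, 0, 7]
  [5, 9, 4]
A^⊗2 =
  [11, 3, 10]
  [9, 0, 7]
  [9, 8, 8]

Each entry (A^⊗2)_ij equals the minimum over all length-2 walks i = v_0 → v_1 → … → v_2 = j of Σ_t A[v_t][v_{t+1}]. For example, for (i, j) = (0, 2) we minimise over 3 possible intermediate vertex sequences; the minimum is 10, attained along the walk 0 → 1 → 2.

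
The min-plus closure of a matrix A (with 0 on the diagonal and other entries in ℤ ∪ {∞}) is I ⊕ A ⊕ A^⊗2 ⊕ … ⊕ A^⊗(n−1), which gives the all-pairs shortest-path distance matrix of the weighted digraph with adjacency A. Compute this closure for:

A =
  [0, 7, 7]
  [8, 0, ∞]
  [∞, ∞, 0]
Closure =
  [0, 7, 7]
  [8, 0, 15]
  [∞, ∞, 0]

This is the Floyd-Warshall all-pairs shortest-path computation. For each intermediate vertex k = 0, 1, …, 2, update dist[i][j] ← min(dist[i][j], dist[i][k] + dist[k][j]). The final matrix gives, for each (i, j), the minimum total weight of any directed path from i to j (possibly empty when i = j).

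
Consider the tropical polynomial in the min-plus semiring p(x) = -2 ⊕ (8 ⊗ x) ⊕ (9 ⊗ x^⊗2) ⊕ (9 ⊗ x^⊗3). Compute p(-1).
p(-1) = -2

A tropical monomial a ⊗ x^⊗i evaluates to a + i · x. Evaluating each term at x = -1:
  Term 0 contributes -2 + 0 · -1 = -2
  Term 1 contributes 8 + 1 · -1 = 7
  Term 2 contributes 9 + 2 · -1 = 7
  Term 3 contributes 9 + 3 · -1 = 6
p(-1) = ⊕ of these = min[-2, 7, 7, 6] = -2.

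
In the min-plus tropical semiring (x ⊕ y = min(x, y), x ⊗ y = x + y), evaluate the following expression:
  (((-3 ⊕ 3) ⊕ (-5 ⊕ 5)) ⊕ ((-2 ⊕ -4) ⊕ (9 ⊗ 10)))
(((-3 ⊕ 3) ⊕ (-5 ⊕ 5)) ⊕ ((-2 ⊕ -4) ⊕ (9 ⊗ 10))) = -5

Expand innermost to outermost. Recall ⊕ takes the minimum of its arguments and ⊗ takes their sum. Working out the expression (((-3 ⊕ 3) ⊕ (-5 ⊕ 5)) ⊕ ((-2 ⊕ -4) ⊕ (9 ⊗ 10))) gives -5.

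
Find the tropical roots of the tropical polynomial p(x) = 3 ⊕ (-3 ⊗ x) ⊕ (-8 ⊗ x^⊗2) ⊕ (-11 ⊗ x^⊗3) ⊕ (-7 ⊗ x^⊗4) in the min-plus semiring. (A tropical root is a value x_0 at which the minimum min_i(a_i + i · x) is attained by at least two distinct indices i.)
Roots: {-4, 3, 5, 6}

Each tropical root is a break point of the lower envelope of the lines y = a_i + i · x (there are 5 lines, with slopes 0, 1, ..., 4). Only the lines that attain the minimum somewhere contribute to roots; other lines are dominated. Here the surviving (envelope) indices are i = 4, i = 3, i = 2, i = 1, i = 0.
Intersections between consecutive envelope lines give the roots: for adjacent envelope indices i < j the intersection is x = (a_i − a_j) / (j − i). Reading off the sorted break points: {-4, 3, 5, 6}.
Verification: at each break x_0, at least two indices attain the minimum of min_i(a_i + i · x_0).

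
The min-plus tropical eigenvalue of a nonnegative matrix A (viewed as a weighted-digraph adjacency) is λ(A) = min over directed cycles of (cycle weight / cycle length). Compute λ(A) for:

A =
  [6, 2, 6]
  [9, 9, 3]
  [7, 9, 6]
λ(A) = 4

Enumerate directed cycles and compute their means (weight / length). Sample:
  cycle 0 → 0: weight = 6, length = 1, mean = 6/1 ≈ 6.000
  cycle 1 → 1: weight = 9, length = 1, mean = 9/1 ≈ 9.000
  cycle 2 → 2: weight = 6, length = 1, mean = 6/1 ≈ 6.000
  cycle 0 → 1 → 0: weight = 11, length = 2, mean = 11/2 ≈ 5.500
  cycle 0 → 2 → 0: weight = 13, length = 2, mean = 13/2 ≈ 6.500
  cycle 1 → 0 → 1: weight = 11, length = 2, mean = 11/2 ≈ 5.500
Minimum mean = 4.000, attained e.g. along the cycle 0 → 1 → 2 → 0 with weight 12 and length 3. So λ(A) = 12/3 = 4.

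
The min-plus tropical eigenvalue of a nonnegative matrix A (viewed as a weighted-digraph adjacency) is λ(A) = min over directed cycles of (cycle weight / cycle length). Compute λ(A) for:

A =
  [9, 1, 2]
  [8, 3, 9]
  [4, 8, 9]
λ(A) = 3

Enumerate directed cycles and compute their means (weight / length). Sample:
  cycle 0 → 0: weight = 9, length = 1, mean = 9/1 ≈ 9.000
  cycle 1 → 1: weight = 3, length = 1, mean = 3/1 ≈ 3.000
  cycle 2 → 2: weight = 9, length = 1, mean = 9/1 ≈ 9.000
  cycle 0 → 1 → 0: weight = 9, length = 2, mean = 9/2 ≈ 4.500
  cycle 0 → 2 → 0: weight = 6, length = 2, mean = 6/2 ≈ 3.000
  cycle 1 → 0 → 1: weight = 9, length = 2, mean = 9/2 ≈ 4.500
Minimum mean = 3.000, attained e.g. along the cycle 1 → 1 with weight 3 and length 1. So λ(A) = 3/1 = 3.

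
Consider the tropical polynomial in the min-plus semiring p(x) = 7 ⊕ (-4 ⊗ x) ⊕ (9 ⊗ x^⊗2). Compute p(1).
p(1) = -3

A tropical monomial a ⊗ x^⊗i evaluates to a + i · x. Evaluating each term at x = 1:
  Term 0 contributes 7 + 0 · 1 = 7
  Term 1 contributes -4 + 1 · 1 = -3
  Term 2 contributes 9 + 2 · 1 = 11
p(1) = ⊕ of these = min[7, -3, 11] = -3.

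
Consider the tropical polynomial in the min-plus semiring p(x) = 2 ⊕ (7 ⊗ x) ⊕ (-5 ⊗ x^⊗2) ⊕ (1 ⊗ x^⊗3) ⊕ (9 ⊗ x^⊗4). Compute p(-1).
p(-1) = -7

A tropical monomial a ⊗ x^⊗i evaluates to a + i · x. Evaluating each term at x = -1:
  Term 0 contributes 2 + 0 · -1 = 2
  Term 1 contributes 7 + 1 · -1 = 6
  Term 2 contributes -5 + 2 · -1 = -7
  Term 3 contributes 1 + 3 · -1 = -2
  Term 4 contributes 9 + 4 · -1 = 5
p(-1) = ⊕ of these = min[2, 6, -7, -2, 5] = -7.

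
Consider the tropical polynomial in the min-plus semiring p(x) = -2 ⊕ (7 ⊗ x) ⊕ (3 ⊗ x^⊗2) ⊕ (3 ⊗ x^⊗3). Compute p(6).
p(6) = -2

A tropical monomial a ⊗ x^⊗i evaluates to a + i · x. Evaluating each term at x = 6:
  Term 0 contributes -2 + 0 · 6 = -2
  Term 1 contributes 7 + 1 · 6 = 13
  Term 2 contributes 3 + 2 · 6 = 15
  Term 3 contributes 3 + 3 · 6 = 21
p(6) = ⊕ of these = min[-2, 13, 15, 21] = -2.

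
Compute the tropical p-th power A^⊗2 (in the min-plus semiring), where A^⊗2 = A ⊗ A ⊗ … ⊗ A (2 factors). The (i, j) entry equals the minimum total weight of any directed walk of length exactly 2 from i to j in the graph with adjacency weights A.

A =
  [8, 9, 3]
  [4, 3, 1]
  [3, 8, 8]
A^⊗2 =
  [6, 11, 10]
  [4, 6, 4]
  [11, 11, 6]

Each entry (A^⊗2)_ij equals the minimum over all length-2 walks i = v_0 → v_1 → … → v_2 = j of Σ_t A[v_t][v_{t+1}]. For example, for (i, j) = (0, 2) we minimise over 3 possible intermediate vertex sequences; the minimum is 10, attained along the walk 0 → 1 → 2.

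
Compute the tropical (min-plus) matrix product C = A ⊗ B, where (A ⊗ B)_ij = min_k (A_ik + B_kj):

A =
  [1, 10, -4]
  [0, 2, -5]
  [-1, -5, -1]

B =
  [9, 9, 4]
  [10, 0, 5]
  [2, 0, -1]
A ⊗ B =
  [-2, -4, -5]
  [-3, -5, -6]
  [1, -5, -2]

Apply the min-plus product entry-by-entry:
  C[0][0] = min over k of (A[0][0] + B[0][0] = 1 + 9 = 10, A[0][1] + B[1][0] = 10 + 10 = 20, A[0][2] + B[2][0] = -4 + 2 = -2) = -2 (attained at k = 2)
  C[0][1] = min over k of (A[0][0] + B[0][1] = 1 + 9 = 10, A[0][1] + B[1][1] = 10 + 0 = 10, A[0][2] + B[2][1] = -4 + 0 = -4) = -4 (attained at k = 2)
  C[0][2] = min over k of (A[0][0] + B[0][2] = 1 + 4 = 5, A[0][1] + B[1][2] = 10 + 5 = 15, A[0][2] + B[2][2] = -4 + -1 = -5) = -5 (attained at k = 2)
  C[1][0] = min over k of (A[1][0] + B[0][0] = 0 + 9 = 9, A[1][1] + B[1][0] = 2 + 10 = 12, A[1][2] + B[2][0] = -5 + 2 = -3) = -3 (attained at k = 2)
  C[1][1] = min over k of (A[1][0] + B[0][1] = 0 + 9 = 9, A[1][1] + B[1][1] = 2 + 0 = 2, A[1][2] + B[2][1] = -5 + 0 = -5) = -5 (attained at k = 2)
  C[1][2] = min over k of (A[1][0] + B[0][2] = 0 + 4 = 4, A[1][1] + B[1][2] = 2 + 5 = 7, A[1][2] + B[2][2] = -5 + -1 = -6) = -6 (attained at k = 2)
  C[2][0] = min over k of (A[2][0] + B[0][0] = -1 + 9 = 8, A[2][1] + B[1][0] = -5 + 10 = 5, A[2][2] + B[2][0] = -1 + 2 = 1) = 1 (attained at k = 2)
  C[2][1] = min over k of (A[2][0] + B[0][1] = -1 + 9 = 8, A[2][1] + B[1][1] = -5 + 0 = -5, A[2][2] + B[2][1] = -1 + 0 = -1) = -5 (attained at k = 1)
  C[2][2] = min over k of (A[2][0] + B[0][2] = -1 + 4 = 3, A[2][1] + B[1][2] = -5 + 5 = 0, A[2][2] + B[2][2] = -1 + -1 = -2) = -2 (attained at k = 2)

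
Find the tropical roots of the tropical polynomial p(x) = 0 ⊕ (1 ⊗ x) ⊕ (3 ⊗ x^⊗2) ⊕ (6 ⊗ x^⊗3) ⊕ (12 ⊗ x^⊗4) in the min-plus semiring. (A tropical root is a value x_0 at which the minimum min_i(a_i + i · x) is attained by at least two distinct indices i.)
Roots: {-6, -3, -2, -1}

Each tropical root is a break point of the lower envelope of the lines y = a_i + i · x (there are 5 lines, with slopes 0, 1, ..., 4). Only the lines that attain the minimum somewhere contribute to roots; other lines are dominated. Here the surviving (envelope) indices are i = 4, i = 3, i = 2, i = 1, i = 0.
Intersections between consecutive envelope lines give the roots: for adjacent envelope indices i < j the intersection is x = (a_i − a_j) / (j − i). Reading off the sorted break points: {-6, -3, -2, -1}.
Verification: at each break x_0, at least two indices attain the minimum of min_i(a_i + i · x_0).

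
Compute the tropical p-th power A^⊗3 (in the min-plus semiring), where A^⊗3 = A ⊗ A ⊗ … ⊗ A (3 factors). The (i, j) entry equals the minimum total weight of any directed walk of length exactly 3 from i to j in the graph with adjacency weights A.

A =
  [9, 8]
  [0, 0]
A^⊗3 =
  [8, 8]
  [0, 0]

Each entry (A^⊗3)_ij equals the minimum over all length-3 walks i = v_0 → v_1 → … → v_3 = j of Σ_t A[v_t][v_{t+1}]. For example, for (i, j) = (0, 1) we minimise over 4 possible intermediate vertex sequences; the minimum is 8, attained along the walk 0 → 1 → 1 → 1.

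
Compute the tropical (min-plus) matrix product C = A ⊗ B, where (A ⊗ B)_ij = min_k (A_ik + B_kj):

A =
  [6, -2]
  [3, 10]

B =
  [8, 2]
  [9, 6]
A ⊗ B =
  [7, 4]
  [11, 5]

Apply the min-plus product entry-by-entry:
  C[0][0] = min over k of (A[0][0] + B[0][0] = 6 + 8 = 14, A[0][1] + B[1][0] = -2 + 9 = 7) = 7 (attained at k = 1)
  C[0][1] = min over k of (A[0][0] + B[0][1] = 6 + 2 = 8, A[0][1] + B[1][1] = -2 + 6 = 4) = 4 (attained at k = 1)
  C[1][0] = min over k of (A[1][0] + B[0][0] = 3 + 8 = 11, A[1][1] + B[1][0] = 10 + 9 = 19) = 11 (attained at k = 0)
  C[1][1] = min over k of (A[1][0] + B[0][1] = 3 + 2 = 5, A[1][1] + B[1][1] = 10 + 6 = 16) = 5 (attained at k = 0)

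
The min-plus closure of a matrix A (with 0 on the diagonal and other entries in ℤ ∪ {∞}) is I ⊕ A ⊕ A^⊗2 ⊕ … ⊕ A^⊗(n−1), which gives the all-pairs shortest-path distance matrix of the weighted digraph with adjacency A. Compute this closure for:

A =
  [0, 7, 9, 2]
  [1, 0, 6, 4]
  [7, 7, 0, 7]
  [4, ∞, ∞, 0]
Closure =
  [0, 7, 9, 2]
  [1, 0, 6, 3]
  [7, 7, 0, 7]
  [4, 11, 13, 0]

This is the Floyd-Warshall all-pairs shortest-path computation. For each intermediate vertex k = 0, 1, …, 3, update dist[i][j] ← min(dist[i][j], dist[i][k] + dist[k][j]). The final matrix gives, for each (i, j), the minimum total weight of any directed path from i to j (possibly empty when i = j).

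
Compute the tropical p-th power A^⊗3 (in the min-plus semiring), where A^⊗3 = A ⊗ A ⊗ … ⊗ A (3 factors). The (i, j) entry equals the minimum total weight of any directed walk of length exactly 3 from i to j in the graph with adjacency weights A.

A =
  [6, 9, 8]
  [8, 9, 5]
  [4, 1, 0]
A^⊗3 =
  [12, 9, 8]
  [9, 6, 5]
  [4, 1, 0]

Each entry (A^⊗3)_ij equals the minimum over all length-3 walks i = v_0 → v_1 → … → v_3 = j of Σ_t A[v_t][v_{t+1}]. For example, for (i, j) = (0, 2) we minimise over 9 possible intermediate vertex sequences; the minimum is 8, attained along the walk 0 → 2 → 2 → 2.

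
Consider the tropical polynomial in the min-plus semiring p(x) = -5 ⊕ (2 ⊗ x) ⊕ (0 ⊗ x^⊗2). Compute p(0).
p(0) = -5

A tropical monomial a ⊗ x^⊗i evaluates to a + i · x. Evaluating each term at x = 0:
  Term 0 contributes -5 + 0 · 0 = -5
  Term 1 contributes 2 + 1 · 0 = 2
  Term 2 contributes 0 + 2 · 0 = 0
p(0) = ⊕ of these = min[-5, 2, 0] = -5.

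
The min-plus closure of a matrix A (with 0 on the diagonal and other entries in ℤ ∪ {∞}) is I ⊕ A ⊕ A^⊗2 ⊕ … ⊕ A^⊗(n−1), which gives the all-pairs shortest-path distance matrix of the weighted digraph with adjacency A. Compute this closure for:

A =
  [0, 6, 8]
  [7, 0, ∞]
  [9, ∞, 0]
Closure =
  [0, 6, 8]
  [7, 0, 15]
  [9, 15, 0]

This is the Floyd-Warshall all-pairs shortest-path computation. For each intermediate vertex k = 0, 1, …, 2, update dist[i][j] ← min(dist[i][j], dist[i][k] + dist[k][j]). The final matrix gives, for each (i, j), the minimum total weight of any directed path from i to j (possibly empty when i = j).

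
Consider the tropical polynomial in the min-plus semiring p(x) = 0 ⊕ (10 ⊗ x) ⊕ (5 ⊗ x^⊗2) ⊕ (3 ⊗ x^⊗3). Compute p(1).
p(1) = 0

A tropical monomial a ⊗ x^⊗i evaluates to a + i · x. Evaluating each term at x = 1:
  Term 0 contributes 0 + 0 · 1 = 0
  Term 1 contributes 10 + 1 · 1 = 11
  Term 2 contributes 5 + 2 · 1 = 7
  Term 3 contributes 3 + 3 · 1 = 6
p(1) = ⊕ of these = min[0, 11, 7, 6] = 0.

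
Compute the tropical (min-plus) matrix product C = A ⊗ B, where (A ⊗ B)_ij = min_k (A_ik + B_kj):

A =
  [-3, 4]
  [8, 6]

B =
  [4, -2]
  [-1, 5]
A ⊗ B =
  [1, -5]
  [5, 6]

Apply the min-plus product entry-by-entry:
  C[0][0] = min over k of (A[0][0] + B[0][0] = -3 + 4 = 1, A[0][1] + B[1][0] = 4 + -1 = 3) = 1 (attained at k = 0)
  C[0][1] = min over k of (A[0][0] + B[0][1] = -3 + -2 = -5, A[0][1] + B[1][1] = 4 + 5 = 9) = -5 (attained at k = 0)
  C[1][0] = min over k of (A[1][0] + B[0][0] = 8 + 4 = 12, A[1][1] + B[1][0] = 6 + -1 = 5) = 5 (attained at k = 1)
  C[1][1] = min over k of (A[1][0] + B[0][1] = 8 + -2 = 6, A[1][1] + B[1][1] = 6 + 5 = 11) = 6 (attained at k = 0)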